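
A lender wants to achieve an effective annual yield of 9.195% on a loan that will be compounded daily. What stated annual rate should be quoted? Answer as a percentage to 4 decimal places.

8.7976%

(1 + r/365)^365 − 1 = 0.09195, so 1 + r/365 = 1.09195^(1/365).
r/365 = 0.000241, so r = 0.087976 = 8.7976%.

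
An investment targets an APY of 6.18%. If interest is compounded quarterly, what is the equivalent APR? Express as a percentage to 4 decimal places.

(1 + r/4)^4 − 1 = 0.0618, so 1 + r/4 = 1.0618^(1/4).
r/4 = 0.015104, so r = 0.060417 = 6.0417%.

6.0417%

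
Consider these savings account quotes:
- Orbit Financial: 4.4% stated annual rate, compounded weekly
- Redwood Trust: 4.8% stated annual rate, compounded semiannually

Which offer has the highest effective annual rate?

Orbit Financial: (1 + 0.044/52)^52 − 1 = 4.496%
Redwood Trust: (1 + 0.048/2)^2 − 1 = 4.858%
The highest effective annual rate is Redwood Trust at 4.858%.

Redwood Trust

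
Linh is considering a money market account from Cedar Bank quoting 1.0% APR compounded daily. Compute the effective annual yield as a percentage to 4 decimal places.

1.0050%

EAR = (1 + 0.010/365)^365 − 1.
= 1.010050 − 1 = 1.0050%.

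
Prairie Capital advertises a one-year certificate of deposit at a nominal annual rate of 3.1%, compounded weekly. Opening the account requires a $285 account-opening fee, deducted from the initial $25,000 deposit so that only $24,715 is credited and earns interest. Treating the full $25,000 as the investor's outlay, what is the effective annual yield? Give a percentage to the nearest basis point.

1.97%

Value after one year: 24,715 × (1 + 0.031/52)^52 = 24,715 × 1.031476 = $25,492.93.
Effective yield on the $25,000 outlay: 25,492.93 / 25,000 − 1 = 0.019717 = 1.97%.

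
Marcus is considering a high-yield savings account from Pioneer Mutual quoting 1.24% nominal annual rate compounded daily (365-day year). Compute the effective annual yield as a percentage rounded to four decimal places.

1.2477%

EAR = (1 + 0.0124/365)^365 − 1.
= (1 + 0.000034)^365 − 1 = 1.012477 − 1 = 1.2477%.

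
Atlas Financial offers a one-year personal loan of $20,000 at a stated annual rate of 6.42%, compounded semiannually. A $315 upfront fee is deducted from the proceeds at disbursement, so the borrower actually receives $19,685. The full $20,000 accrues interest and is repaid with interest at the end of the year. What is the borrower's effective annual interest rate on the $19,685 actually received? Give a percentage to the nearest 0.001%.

8.228%

Amount owed after one year: 20,000 × (1 + 0.0642/2)^2 = 20,000 × 1.065230 = $21,304.61.
Effective rate on net proceeds: 21,304.61 / 19,685 − 1 = 0.082276 = 8.228%.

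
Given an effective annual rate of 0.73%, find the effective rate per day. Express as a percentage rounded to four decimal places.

The per-day rate i satisfies (1 + i)^365 = 1 + 0.0073.
i = 1.0073^(1/365) − 1 = 0.0000199 = 0.0020%.

0.0020%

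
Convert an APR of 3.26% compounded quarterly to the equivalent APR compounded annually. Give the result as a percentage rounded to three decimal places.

EAR = (1 + 0.0326/4)^4 − 1 = 0.033001.
Compounded annually, the equivalent nominal rate is the EAR itself: 3.300%.

3.300%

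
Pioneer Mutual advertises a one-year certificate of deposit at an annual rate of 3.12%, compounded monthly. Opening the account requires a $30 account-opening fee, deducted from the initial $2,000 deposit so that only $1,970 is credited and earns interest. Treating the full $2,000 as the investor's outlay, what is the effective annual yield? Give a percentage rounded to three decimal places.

Value after one year: 1,970 × (1 + 0.0312/12)^12 = 1,970 × 1.031650 = $2,032.35.
Effective yield on the $2,000 outlay: 2,032.35 / 2,000 − 1 = 0.016175 = 1.618%.

1.618%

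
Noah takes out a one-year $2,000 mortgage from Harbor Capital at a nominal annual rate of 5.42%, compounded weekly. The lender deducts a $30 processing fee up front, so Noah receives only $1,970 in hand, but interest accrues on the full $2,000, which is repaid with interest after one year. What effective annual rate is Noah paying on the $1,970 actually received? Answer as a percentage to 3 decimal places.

7.174%

Amount owed after one year: 2,000 × (1 + 0.0542/52)^52 = 2,000 × 1.055666 = $2,111.33.
Effective rate on net proceeds: 2,111.33 / 1,970 − 1 = 0.071742 = 7.174%.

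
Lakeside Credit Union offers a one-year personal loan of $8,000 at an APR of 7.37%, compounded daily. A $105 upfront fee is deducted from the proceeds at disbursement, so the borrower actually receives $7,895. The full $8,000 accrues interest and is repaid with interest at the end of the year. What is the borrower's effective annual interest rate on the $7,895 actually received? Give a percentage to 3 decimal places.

Amount owed after one year: 8,000 × (1 + 0.0737/365)^365 = 8,000 × 1.076476 = $8,611.81.
Effective rate on net proceeds: 8,611.81 / 7,895 − 1 = 0.090792 = 9.079%.

9.079%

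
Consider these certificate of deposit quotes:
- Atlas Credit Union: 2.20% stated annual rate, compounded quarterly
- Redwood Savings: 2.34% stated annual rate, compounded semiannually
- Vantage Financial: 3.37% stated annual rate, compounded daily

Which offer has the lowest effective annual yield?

Atlas Credit Union

Atlas Credit Union: (1 + 0.0220/4)^4 − 1 = 2.218%
Redwood Savings: (1 + 0.0234/2)^2 − 1 = 2.354%
Vantage Financial: (1 + 0.0337/365)^365 − 1 = 3.427%
The lowest effective annual rate is Atlas Credit Union at 2.218%.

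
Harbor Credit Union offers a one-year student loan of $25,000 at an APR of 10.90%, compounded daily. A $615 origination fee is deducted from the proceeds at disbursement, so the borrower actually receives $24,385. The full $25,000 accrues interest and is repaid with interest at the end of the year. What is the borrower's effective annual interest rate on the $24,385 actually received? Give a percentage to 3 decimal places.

14.327%

Amount owed after one year: 25,000 × (1 + 0.1090/365)^365 = 25,000 × 1.115144 = $27,878.61.
Effective rate on net proceeds: 27,878.61 / 24,385 − 1 = 0.143269 = 14.327%.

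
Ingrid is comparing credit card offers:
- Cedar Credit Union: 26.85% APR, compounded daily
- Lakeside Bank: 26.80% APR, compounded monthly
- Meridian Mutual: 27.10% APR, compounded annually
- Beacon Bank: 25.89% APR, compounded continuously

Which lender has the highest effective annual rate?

Cedar Credit Union: (1 + 0.2685/365)^365 − 1 = 30.787%
Lakeside Bank: (1 + 0.2680/12)^12 − 1 = 30.350%
Meridian Mutual: compounded annually, EAR = 27.100%
Beacon Bank: e^0.2589 − 1 = 29.550%
The highest effective annual rate is Cedar Credit Union at 30.787%.

Cedar Credit Union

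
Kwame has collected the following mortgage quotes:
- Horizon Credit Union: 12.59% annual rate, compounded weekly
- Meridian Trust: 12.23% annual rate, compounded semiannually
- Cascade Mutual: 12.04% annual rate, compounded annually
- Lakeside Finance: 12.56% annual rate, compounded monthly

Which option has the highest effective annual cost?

Horizon Credit Union: (1 + 0.1259/52)^52 − 1 = 13.400%
Meridian Trust: (1 + 0.1223/2)^2 − 1 = 12.604%
Cascade Mutual: compounded annually, EAR = 12.040%
Lakeside Finance: (1 + 0.1256/12)^12 − 1 = 13.309%
The highest effective annual rate is Horizon Credit Union at 13.400%.

Horizon Credit Union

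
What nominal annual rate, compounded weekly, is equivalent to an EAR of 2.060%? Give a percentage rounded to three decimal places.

2.039%

(1 + r/52)^52 − 1 = 0.02060, so 1 + r/52 = 1.02060^(1/52).
r/52 = 0.000392, so r = 0.020395 = 2.039%.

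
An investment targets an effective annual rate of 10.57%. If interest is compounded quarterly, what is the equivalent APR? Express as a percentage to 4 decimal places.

10.1751%

(1 + r/4)^4 − 1 = 0.1057, so 1 + r/4 = 1.1057^(1/4).
r/4 = 0.025438, so r = 0.101751 = 10.1751%.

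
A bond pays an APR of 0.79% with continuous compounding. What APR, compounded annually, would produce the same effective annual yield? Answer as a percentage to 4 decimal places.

EAR under continuous compounding: e^0.0079 − 1 = 0.007931.
Compounded annually, the equivalent nominal rate is the EAR itself: 0.7931%.

0.7931%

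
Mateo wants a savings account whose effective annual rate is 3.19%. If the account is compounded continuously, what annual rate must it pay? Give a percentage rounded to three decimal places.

Continuous: nominal r satisfies e^r − 1 = 0.0319.
r = ln(1 + 0.0319) = ln(1.0319) = 0.031402 = 3.140%.

3.140%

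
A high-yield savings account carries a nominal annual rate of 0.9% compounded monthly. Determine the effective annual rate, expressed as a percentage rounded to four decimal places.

0.9037%

EAR = (1 + 0.009/12)^12 − 1.
= (1 + 0.000750)^12 − 1 = 1.009037 − 1 = 0.9037%.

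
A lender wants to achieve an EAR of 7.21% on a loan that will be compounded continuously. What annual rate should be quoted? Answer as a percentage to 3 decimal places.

6.962%

Continuous: nominal r satisfies e^r − 1 = 0.0721.
r = ln(1 + 0.0721) = ln(1.0721) = 0.069619 = 6.962%.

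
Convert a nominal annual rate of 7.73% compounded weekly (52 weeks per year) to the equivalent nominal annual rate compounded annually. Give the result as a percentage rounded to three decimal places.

EAR = (1 + 0.0773/52)^52 − 1 = 0.080304.
Compounded annually, the equivalent nominal rate is the EAR itself: 8.030%.

8.030%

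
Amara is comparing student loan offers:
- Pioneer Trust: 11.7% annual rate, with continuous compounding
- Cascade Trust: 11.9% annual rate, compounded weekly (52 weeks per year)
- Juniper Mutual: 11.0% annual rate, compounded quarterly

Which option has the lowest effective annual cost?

Pioneer Trust: e^0.117 − 1 = 12.412%
Cascade Trust: (1 + 0.119/52)^52 − 1 = 12.622%
Juniper Mutual: (1 + 0.110/4)^4 − 1 = 11.462%
The lowest effective annual rate is Juniper Mutual at 11.462%.

Juniper Mutual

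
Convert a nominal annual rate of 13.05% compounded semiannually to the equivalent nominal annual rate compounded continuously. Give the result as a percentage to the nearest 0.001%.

12.642%

EAR = (1 + 0.1305/2)^2 − 1 = 0.134758.
Equivalent continuous rate: r = ln(1 + 0.134758) = 0.126419 = 12.642%.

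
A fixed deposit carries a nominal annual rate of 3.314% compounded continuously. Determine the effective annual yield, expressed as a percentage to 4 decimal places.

With continuous compounding, EAR = e^0.03314 − 1.
e^0.03314 = 1.033695, so EAR = 0.033695 = 3.3695%.

3.3695%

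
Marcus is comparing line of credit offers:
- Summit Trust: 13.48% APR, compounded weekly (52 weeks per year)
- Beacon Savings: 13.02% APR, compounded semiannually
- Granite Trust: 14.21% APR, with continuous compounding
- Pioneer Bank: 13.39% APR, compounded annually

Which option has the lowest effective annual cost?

Summit Trust: (1 + 0.1348/52)^52 − 1 = 14.411%
Beacon Savings: (1 + 0.1302/2)^2 − 1 = 13.444%
Granite Trust: e^0.1421 − 1 = 15.269%
Pioneer Bank: compounded annually, EAR = 13.390%
The lowest effective annual rate is Pioneer Bank at 13.390%.

Pioneer Bank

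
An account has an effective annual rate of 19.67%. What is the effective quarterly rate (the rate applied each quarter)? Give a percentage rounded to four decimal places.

The per-quarter rate i satisfies (1 + i)^4 = 1 + 0.1967.
i = 1.1967^(1/4) − 1 = 0.0459148 = 4.5915%.

4.5915%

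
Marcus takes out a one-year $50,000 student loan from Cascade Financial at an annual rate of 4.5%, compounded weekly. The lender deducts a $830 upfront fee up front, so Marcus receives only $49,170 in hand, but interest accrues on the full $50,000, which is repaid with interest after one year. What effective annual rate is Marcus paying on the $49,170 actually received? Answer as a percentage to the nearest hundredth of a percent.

6.37%

Amount owed after one year: 50,000 × (1 + 0.045/52)^52 = 50,000 × 1.046008 = $52,300.38.
Effective rate on net proceeds: 52,300.38 / 49,170 − 1 = 0.063664 = 6.37%.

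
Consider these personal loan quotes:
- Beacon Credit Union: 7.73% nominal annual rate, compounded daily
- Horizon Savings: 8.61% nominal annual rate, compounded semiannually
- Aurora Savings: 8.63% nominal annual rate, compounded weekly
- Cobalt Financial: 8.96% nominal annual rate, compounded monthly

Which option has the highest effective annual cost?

Cobalt Financial

Beacon Credit Union: (1 + 0.0773/365)^365 − 1 = 8.036%
Horizon Savings: (1 + 0.0861/2)^2 − 1 = 8.795%
Aurora Savings: (1 + 0.0863/52)^52 − 1 = 9.006%
Cobalt Financial: (1 + 0.0896/12)^12 − 1 = 9.337%
The highest effective annual rate is Cobalt Financial at 9.337%.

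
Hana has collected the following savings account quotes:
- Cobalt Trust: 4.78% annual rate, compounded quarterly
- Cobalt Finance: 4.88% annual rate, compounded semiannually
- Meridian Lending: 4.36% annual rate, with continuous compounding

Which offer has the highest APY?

Cobalt Finance

Cobalt Trust: (1 + 0.0478/4)^4 − 1 = 4.866%
Cobalt Finance: (1 + 0.0488/2)^2 − 1 = 4.940%
Meridian Lending: e^0.0436 − 1 = 4.456%
The highest effective annual rate is Cobalt Finance at 4.940%.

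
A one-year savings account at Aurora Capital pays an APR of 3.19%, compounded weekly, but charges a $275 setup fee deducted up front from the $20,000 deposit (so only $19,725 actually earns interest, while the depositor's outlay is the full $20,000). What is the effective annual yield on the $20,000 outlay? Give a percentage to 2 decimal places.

Value after one year: 19,725 × (1 + 0.0319/52)^52 = 19,725 × 1.032404 = $20,364.17.
Effective yield on the $20,000 outlay: 20,364.17 / 20,000 − 1 = 0.018209 = 1.82%.

1.82%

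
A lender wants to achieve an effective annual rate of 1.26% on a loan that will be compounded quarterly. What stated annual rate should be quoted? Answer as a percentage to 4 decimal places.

(1 + r/4)^4 − 1 = 0.0126, so 1 + r/4 = 1.0126^(1/4).
r/4 = 0.003135, so r = 0.012541 = 1.2541%.

1.2541%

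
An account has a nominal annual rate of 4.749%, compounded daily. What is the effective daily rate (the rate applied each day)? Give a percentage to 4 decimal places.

With a nominal annual rate compounded daily, the periodic rate is the nominal rate divided by 365.
i = 0.04749 / 365 = 0.0001301 = 0.0130%.

0.0130%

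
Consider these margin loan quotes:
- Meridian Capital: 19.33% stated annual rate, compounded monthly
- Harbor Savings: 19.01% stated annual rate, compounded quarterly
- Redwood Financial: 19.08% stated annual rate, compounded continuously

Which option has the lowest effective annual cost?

Harbor Savings

Meridian Capital: (1 + 0.1933/12)^12 − 1 = 21.138%
Harbor Savings: (1 + 0.1901/4)^4 − 1 = 20.409%
Redwood Financial: e^0.1908 − 1 = 21.022%
The lowest effective annual rate is Harbor Savings at 20.409%.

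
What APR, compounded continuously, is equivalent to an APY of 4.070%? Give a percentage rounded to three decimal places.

Continuous: nominal r satisfies e^r − 1 = 0.04070.
r = ln(1 + 0.04070) = ln(1.04070) = 0.039894 = 3.989%.

3.989%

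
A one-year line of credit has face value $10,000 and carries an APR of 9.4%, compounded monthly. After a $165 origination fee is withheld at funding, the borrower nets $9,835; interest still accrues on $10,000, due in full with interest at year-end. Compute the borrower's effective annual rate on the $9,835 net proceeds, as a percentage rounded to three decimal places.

Amount owed after one year: 10,000 × (1 + 0.094/12)^12 = 10,000 × 1.098157 = $10,981.57.
Effective rate on net proceeds: 10,981.57 / 9,835 − 1 = 0.116581 = 11.658%.

11.658%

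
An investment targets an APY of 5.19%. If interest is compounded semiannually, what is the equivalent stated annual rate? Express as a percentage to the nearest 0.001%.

5.124%

(1 + r/2)^2 − 1 = 0.0519, so 1 + r/2 = 1.0519^(1/2).
r/2 = 0.025622, so r = 0.051244 = 5.124%.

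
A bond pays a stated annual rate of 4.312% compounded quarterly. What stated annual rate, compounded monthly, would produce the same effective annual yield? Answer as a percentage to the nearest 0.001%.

EAR = (1 + 0.04312/4)^4 − 1 = 0.043822.
Solve (1 + r/12)^12 = 1.043822: r/12 = 1.043822^(1/12) − 1 = 0.003580, so r = 0.042966 = 4.297%.

4.297%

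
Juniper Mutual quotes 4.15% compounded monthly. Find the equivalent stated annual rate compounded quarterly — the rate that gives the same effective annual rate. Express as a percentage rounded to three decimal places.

4.164%

EAR = (1 + 0.0415/12)^12 − 1 = 0.042299.
Solve (1 + r/4)^4 = 1.042299: r/4 = 1.042299^(1/4) − 1 = 0.010411, so r = 0.041644 = 4.164%.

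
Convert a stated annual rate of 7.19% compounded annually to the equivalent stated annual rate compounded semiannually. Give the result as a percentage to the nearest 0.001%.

7.065%

Compounded annually, EAR = nominal = 0.071900.
Solve (1 + r/2)^2 = 1.071900: r/2 = 1.071900^(1/2) − 1 = 0.035326, so r = 0.070652 = 7.065%.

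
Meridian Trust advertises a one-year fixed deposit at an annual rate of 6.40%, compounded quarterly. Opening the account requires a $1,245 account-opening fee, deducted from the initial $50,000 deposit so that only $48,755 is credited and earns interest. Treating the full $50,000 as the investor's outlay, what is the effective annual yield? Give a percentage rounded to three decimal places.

3.902%

Value after one year: 48,755 × (1 + 0.0640/4)^4 = 48,755 × 1.065552 = $51,951.01.
Effective yield on the $50,000 outlay: 51,951.01 / 50,000 − 1 = 0.039020 = 3.902%.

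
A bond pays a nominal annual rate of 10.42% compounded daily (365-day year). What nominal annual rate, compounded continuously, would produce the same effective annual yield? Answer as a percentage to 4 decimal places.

EAR = (1 + 0.1042/365)^365 − 1 = 0.109806.
Equivalent continuous rate: r = ln(1 + 0.109806) = 0.104185 = 10.4185%.

10.4185%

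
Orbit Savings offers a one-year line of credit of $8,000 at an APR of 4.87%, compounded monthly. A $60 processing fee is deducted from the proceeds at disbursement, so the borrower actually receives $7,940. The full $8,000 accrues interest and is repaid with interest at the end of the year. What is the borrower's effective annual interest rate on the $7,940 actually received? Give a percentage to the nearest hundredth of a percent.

5.77%

Amount owed after one year: 8,000 × (1 + 0.0487/12)^12 = 8,000 × 1.049802 = $8,398.41.
Effective rate on net proceeds: 8,398.41 / 7,940 − 1 = 0.057735 = 5.77%.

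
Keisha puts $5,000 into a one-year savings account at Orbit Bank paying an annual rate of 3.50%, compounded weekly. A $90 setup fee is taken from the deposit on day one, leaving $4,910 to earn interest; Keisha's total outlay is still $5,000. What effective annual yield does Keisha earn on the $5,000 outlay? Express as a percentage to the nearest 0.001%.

Value after one year: 4,910 × (1 + 0.0350/52)^52 = 4,910 × 1.035608 = $5,084.83.
Effective yield on the $5,000 outlay: 5,084.83 / 5,000 − 1 = 0.016967 = 1.697%.

1.697%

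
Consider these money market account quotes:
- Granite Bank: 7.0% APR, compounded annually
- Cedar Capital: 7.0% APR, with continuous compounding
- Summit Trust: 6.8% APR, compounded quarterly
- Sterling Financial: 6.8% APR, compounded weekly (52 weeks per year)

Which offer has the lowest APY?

Granite Bank: compounded annually, EAR = 7.000%
Cedar Capital: e^0.070 − 1 = 7.251%
Summit Trust: (1 + 0.068/4)^4 − 1 = 6.975%
Sterling Financial: (1 + 0.068/52)^52 − 1 = 7.032%
The lowest effective annual rate is Summit Trust at 6.975%.

Summit Trust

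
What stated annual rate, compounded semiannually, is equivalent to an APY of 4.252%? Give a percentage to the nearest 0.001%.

4.208%

(1 + r/2)^2 − 1 = 0.04252, so 1 + r/2 = 1.04252^(1/2).
r/2 = 0.021039, so r = 0.042077 = 4.208%.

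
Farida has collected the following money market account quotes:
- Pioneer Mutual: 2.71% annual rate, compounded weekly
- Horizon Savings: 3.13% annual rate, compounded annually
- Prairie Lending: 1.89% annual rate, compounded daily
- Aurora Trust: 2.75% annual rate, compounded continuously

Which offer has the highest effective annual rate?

Pioneer Mutual: (1 + 0.0271/52)^52 − 1 = 2.746%
Horizon Savings: compounded annually, EAR = 3.130%
Prairie Lending: (1 + 0.0189/365)^365 − 1 = 1.908%
Aurora Trust: e^0.0275 − 1 = 2.788%
The highest effective annual rate is Horizon Savings at 3.130%.

Horizon Savings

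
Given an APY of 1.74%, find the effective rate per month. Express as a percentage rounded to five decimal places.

0.14386%

The per-month rate i satisfies (1 + i)^12 = 1 + 0.0174.
i = 1.0174^(1/12) − 1 = 0.0014386 = 0.14386%.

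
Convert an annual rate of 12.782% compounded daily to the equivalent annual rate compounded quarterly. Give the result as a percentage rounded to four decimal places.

EAR = (1 + 0.12782/365)^365 − 1 = 0.136323.
Solve (1 + r/4)^4 = 1.136323: r/4 = 1.136323^(1/4) − 1 = 0.032465, so r = 0.129861 = 12.9861%.

12.9861%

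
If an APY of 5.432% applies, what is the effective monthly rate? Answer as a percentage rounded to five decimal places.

The per-month rate i satisfies (1 + i)^12 = 1 + 0.05432.
i = 1.05432^(1/12) − 1 = 0.0044177 = 0.44177%.

0.44177%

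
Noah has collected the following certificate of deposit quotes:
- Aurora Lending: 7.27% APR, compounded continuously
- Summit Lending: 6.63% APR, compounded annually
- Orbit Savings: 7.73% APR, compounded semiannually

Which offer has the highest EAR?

Aurora Lending: e^0.0727 − 1 = 7.541%
Summit Lending: compounded annually, EAR = 6.630%
Orbit Savings: (1 + 0.0773/2)^2 − 1 = 7.879%
The highest effective annual rate is Orbit Savings at 7.879%.

Orbit Savings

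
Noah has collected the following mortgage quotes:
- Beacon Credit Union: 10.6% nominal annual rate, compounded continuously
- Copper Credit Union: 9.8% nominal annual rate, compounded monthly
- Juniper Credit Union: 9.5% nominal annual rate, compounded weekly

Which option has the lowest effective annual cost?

Juniper Credit Union

Beacon Credit Union: e^0.106 − 1 = 11.182%
Copper Credit Union: (1 + 0.098/12)^12 − 1 = 10.252%
Juniper Credit Union: (1 + 0.095/52)^52 − 1 = 9.956%
The lowest effective annual rate is Juniper Credit Union at 9.956%.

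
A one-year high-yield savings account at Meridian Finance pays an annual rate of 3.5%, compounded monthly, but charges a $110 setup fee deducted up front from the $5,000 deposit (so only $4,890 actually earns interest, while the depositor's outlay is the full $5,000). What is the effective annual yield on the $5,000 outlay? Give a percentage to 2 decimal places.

1.28%

Value after one year: 4,890 × (1 + 0.035/12)^12 = 4,890 × 1.035567 = $5,063.92.
Effective yield on the $5,000 outlay: 5,063.92 / 5,000 − 1 = 0.012784 = 1.28%.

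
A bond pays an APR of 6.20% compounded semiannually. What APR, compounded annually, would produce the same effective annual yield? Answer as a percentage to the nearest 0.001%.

6.296%

EAR = (1 + 0.0620/2)^2 − 1 = 0.062961.
Compounded annually, the equivalent nominal rate is the EAR itself: 6.296%.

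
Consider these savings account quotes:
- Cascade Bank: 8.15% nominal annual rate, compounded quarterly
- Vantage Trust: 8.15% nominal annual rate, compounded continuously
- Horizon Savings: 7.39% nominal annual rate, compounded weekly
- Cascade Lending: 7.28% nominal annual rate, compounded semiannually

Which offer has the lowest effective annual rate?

Cascade Bank: (1 + 0.0815/4)^4 − 1 = 8.402%
Vantage Trust: e^0.0815 − 1 = 8.491%
Horizon Savings: (1 + 0.0739/52)^52 − 1 = 7.664%
Cascade Lending: (1 + 0.0728/2)^2 − 1 = 7.412%
The lowest effective annual rate is Cascade Lending at 7.412%.

Cascade Lending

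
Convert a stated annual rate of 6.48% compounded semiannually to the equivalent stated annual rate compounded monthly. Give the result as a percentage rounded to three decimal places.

6.394%

EAR = (1 + 0.0648/2)^2 − 1 = 0.065850.
Solve (1 + r/12)^12 = 1.065850: r/12 = 1.065850^(1/12) − 1 = 0.005329, so r = 0.063942 = 6.394%.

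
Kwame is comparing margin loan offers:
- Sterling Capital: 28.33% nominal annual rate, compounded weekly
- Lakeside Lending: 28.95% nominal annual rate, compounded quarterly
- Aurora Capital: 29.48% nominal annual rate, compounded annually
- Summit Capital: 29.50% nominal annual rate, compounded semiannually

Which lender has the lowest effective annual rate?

Sterling Capital: (1 + 0.2833/52)^52 − 1 = 32.648%
Lakeside Lending: (1 + 0.2895/4)^4 − 1 = 32.247%
Aurora Capital: compounded annually, EAR = 29.480%
Summit Capital: (1 + 0.2950/2)^2 − 1 = 31.676%
The lowest effective annual rate is Aurora Capital at 29.480%.

Aurora Capital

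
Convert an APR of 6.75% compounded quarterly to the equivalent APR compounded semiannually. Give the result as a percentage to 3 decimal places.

EAR = (1 + 0.0675/4)^4 − 1 = 0.069228.
Solve (1 + r/2)^2 = 1.069228: r/2 = 1.069228^(1/2) − 1 = 0.034035, so r = 0.068070 = 6.807%.

6.807%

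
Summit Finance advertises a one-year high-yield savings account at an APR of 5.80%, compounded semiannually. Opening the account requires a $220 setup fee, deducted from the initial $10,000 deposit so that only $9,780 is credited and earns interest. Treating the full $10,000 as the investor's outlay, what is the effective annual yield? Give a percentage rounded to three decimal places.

Value after one year: 9,780 × (1 + 0.0580/2)^2 = 9,780 × 1.058841 = $10,355.46.
Effective yield on the $10,000 outlay: 10,355.46 / 10,000 − 1 = 0.035546 = 3.555%.

3.555%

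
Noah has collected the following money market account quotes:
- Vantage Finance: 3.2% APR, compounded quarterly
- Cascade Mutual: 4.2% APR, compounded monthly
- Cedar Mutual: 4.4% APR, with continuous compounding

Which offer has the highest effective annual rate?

Vantage Finance: (1 + 0.032/4)^4 − 1 = 3.239%
Cascade Mutual: (1 + 0.042/12)^12 − 1 = 4.282%
Cedar Mutual: e^0.044 − 1 = 4.498%
The highest effective annual rate is Cedar Mutual at 4.498%.

Cedar Mutual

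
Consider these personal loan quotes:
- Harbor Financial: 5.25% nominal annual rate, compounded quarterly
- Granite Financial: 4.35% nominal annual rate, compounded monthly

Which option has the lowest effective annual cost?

Granite Financial

Harbor Financial: (1 + 0.0525/4)^4 − 1 = 5.354%
Granite Financial: (1 + 0.0435/12)^12 − 1 = 4.438%
The lowest effective annual rate is Granite Financial at 4.438%.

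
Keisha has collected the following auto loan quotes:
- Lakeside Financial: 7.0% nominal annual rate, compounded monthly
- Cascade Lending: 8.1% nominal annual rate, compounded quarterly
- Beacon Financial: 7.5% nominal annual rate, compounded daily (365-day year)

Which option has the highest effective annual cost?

Cascade Lending

Lakeside Financial: (1 + 0.070/12)^12 − 1 = 7.229%
Cascade Lending: (1 + 0.081/4)^4 − 1 = 8.349%
Beacon Financial: (1 + 0.075/365)^365 − 1 = 7.788%
The highest effective annual rate is Cascade Lending at 8.349%.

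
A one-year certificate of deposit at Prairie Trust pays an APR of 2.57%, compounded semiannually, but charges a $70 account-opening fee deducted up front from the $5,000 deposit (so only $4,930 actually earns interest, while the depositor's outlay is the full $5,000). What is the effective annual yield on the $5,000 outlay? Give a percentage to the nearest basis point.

1.15%

Value after one year: 4,930 × (1 + 0.0257/2)^2 = 4,930 × 1.025865 = $5,057.52.
Effective yield on the $5,000 outlay: 5,057.52 / 5,000 − 1 = 0.011503 = 1.15%.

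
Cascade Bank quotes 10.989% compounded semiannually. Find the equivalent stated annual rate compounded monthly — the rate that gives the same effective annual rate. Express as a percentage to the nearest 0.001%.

EAR = (1 + 0.10989/2)^2 − 1 = 0.112909.
Solve (1 + r/12)^12 = 1.112909: r/12 = 1.112909^(1/12) − 1 = 0.008955, so r = 0.107456 = 10.746%.

10.746%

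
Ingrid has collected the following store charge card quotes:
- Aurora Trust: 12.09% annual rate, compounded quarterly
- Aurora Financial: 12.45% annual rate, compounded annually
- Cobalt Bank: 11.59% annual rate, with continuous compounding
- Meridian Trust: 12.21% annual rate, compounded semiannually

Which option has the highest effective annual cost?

Aurora Trust

Aurora Trust: (1 + 0.1209/4)^4 − 1 = 12.649%
Aurora Financial: compounded annually, EAR = 12.450%
Cobalt Bank: e^0.1159 − 1 = 12.288%
Meridian Trust: (1 + 0.1221/2)^2 − 1 = 12.583%
The highest effective annual rate is Aurora Trust at 12.649%.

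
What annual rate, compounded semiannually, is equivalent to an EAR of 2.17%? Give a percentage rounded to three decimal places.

2.158%

(1 + r/2)^2 − 1 = 0.0217, so 1 + r/2 = 1.0217^(1/2).
r/2 = 0.010792, so r = 0.021584 = 2.158%.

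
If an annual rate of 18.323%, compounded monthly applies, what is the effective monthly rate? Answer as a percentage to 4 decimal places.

With a nominal annual rate compounded monthly, the periodic rate is the nominal rate divided by 12.
i = 0.18323 / 12 = 0.0152692 = 1.5269%.

1.5269%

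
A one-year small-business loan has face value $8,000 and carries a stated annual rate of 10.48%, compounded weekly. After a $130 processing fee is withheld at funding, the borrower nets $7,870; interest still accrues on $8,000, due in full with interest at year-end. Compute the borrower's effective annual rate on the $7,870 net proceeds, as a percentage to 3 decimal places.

Amount owed after one year: 8,000 × (1 + 0.1048/52)^52 = 8,000 × 1.110371 = $8,882.97.
Effective rate on net proceeds: 8,882.97 / 7,870 − 1 = 0.128713 = 12.871%.

12.871%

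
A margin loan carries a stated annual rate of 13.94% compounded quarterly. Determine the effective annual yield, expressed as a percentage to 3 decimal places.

EAR = (1 + 0.1394/4)^4 − 1.
= (1 + 0.034850)^4 − 1 = 1.146858 − 1 = 14.686%.

14.686%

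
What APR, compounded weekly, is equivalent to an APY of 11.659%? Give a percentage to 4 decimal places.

(1 + r/52)^52 − 1 = 0.11659, so 1 + r/52 = 1.11659^(1/52).
r/52 = 0.002123, so r = 0.110396 = 11.0396%.

11.0396%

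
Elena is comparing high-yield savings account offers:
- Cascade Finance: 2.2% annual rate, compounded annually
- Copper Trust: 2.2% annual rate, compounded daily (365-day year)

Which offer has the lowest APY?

Cascade Finance: compounded annually, EAR = 2.200%
Copper Trust: (1 + 0.022/365)^365 − 1 = 2.224%
The lowest effective annual rate is Cascade Finance at 2.200%.

Cascade Finance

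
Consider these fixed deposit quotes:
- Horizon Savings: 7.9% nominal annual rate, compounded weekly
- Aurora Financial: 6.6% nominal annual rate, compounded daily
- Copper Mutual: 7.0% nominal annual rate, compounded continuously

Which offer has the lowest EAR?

Horizon Savings: (1 + 0.079/52)^52 − 1 = 8.214%
Aurora Financial: (1 + 0.066/365)^365 − 1 = 6.822%
Copper Mutual: e^0.070 − 1 = 7.251%
The lowest effective annual rate is Aurora Financial at 6.822%.

Aurora Financial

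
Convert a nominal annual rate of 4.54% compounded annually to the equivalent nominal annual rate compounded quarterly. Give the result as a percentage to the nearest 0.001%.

4.465%

Compounded annually, EAR = nominal = 0.045400.
Solve (1 + r/4)^4 = 1.045400: r/4 = 1.045400^(1/4) − 1 = 0.011162, so r = 0.044647 = 4.465%.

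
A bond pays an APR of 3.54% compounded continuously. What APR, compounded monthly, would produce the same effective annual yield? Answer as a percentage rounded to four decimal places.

3.5452%

EAR under continuous compounding: e^0.0354 − 1 = 0.036034.
Solve (1 + r/12)^12 = 1.036034: r/12 = 1.036034^(1/12) − 1 = 0.002954, so r = 0.035452 = 3.5452%.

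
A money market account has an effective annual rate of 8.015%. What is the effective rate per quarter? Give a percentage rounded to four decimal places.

The per-quarter rate i satisfies (1 + i)^4 = 1 + 0.08015.
i = 1.08015^(1/4) − 1 = 0.0194619 = 1.9462%.

1.9462%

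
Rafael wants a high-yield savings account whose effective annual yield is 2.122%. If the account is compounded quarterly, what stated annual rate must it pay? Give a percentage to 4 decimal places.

(1 + r/4)^4 − 1 = 0.02122, so 1 + r/4 = 1.02122^(1/4).
r/4 = 0.005263, so r = 0.021053 = 2.1053%.

2.1053%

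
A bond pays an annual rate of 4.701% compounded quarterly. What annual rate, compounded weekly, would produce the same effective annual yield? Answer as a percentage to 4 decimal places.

EAR = (1 + 0.04701/4)^4 − 1 = 0.047845.
Solve (1 + r/52)^52 = 1.047845: r/52 = 1.047845^(1/52) − 1 = 0.000899, so r = 0.046757 = 4.6757%.

4.6757%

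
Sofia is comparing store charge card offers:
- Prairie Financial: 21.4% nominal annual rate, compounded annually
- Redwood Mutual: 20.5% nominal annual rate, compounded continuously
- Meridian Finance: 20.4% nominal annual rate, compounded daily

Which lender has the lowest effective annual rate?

Prairie Financial

Prairie Financial: compounded annually, EAR = 21.400%
Redwood Mutual: e^0.205 − 1 = 22.753%
Meridian Finance: (1 + 0.204/365)^365 − 1 = 22.623%
The lowest effective annual rate is Prairie Financial at 21.400%.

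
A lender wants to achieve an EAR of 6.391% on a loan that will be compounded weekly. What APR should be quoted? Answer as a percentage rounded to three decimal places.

6.199%

(1 + r/52)^52 − 1 = 0.06391, so 1 + r/52 = 1.06391^(1/52).
r/52 = 0.001192, so r = 0.061988 = 6.199%.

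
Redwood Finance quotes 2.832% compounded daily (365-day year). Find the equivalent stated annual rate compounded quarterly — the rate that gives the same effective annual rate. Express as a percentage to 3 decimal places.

2.842%

EAR = (1 + 0.02832/365)^365 − 1 = 0.028724.
Solve (1 + r/4)^4 = 1.028724: r/4 = 1.028724^(1/4) − 1 = 0.007105, so r = 0.028419 = 2.842%.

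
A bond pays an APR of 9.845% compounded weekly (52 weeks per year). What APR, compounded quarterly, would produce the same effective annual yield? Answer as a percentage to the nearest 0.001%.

EAR = (1 + 0.09845/52)^52 − 1 = 0.103357.
Solve (1 + r/4)^4 = 1.103357: r/4 = 1.103357^(1/4) − 1 = 0.024894, so r = 0.099576 = 9.958%.

9.958%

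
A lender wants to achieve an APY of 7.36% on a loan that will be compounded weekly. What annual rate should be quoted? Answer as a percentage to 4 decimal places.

(1 + r/52)^52 − 1 = 0.0736, so 1 + r/52 = 1.0736^(1/52).
r/52 = 0.001367, so r = 0.071066 = 7.1066%.

7.1066%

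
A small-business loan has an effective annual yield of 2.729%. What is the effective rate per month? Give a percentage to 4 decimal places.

0.2246%

The per-month rate i satisfies (1 + i)^12 = 1 + 0.02729.
i = 1.02729^(1/12) − 1 = 0.0022462 = 0.2246%.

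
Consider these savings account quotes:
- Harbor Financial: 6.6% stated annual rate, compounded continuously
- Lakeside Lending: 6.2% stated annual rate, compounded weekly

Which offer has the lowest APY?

Lakeside Lending

Harbor Financial: e^0.066 − 1 = 6.823%
Lakeside Lending: (1 + 0.062/52)^52 − 1 = 6.392%
The lowest effective annual rate is Lakeside Lending at 6.392%.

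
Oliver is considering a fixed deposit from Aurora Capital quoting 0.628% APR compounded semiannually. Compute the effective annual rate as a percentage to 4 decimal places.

EAR = (1 + 0.00628/2)^2 − 1.
= 1.006290 − 1 = 0.6290%.

0.6290%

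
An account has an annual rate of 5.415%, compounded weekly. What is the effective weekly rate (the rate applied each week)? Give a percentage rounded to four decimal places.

With a nominal annual rate compounded weekly, the periodic rate is the nominal rate divided by 52.
i = 0.05415 / 52 = 0.0010413 = 0.1041%.

0.1041%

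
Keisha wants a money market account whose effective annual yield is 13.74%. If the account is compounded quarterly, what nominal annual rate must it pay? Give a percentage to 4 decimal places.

(1 + r/4)^4 − 1 = 0.1374, so 1 + r/4 = 1.1374^(1/4).
r/4 = 0.032710, so r = 0.130839 = 13.0839%.

13.0839%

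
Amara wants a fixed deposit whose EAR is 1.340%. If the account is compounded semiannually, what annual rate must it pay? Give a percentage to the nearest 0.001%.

(1 + r/2)^2 − 1 = 0.01340, so 1 + r/2 = 1.01340^(1/2).
r/2 = 0.006678, so r = 0.013355 = 1.336%.

1.336%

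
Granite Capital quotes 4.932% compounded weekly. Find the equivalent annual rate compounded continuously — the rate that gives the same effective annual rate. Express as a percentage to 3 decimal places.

4.930%

EAR = (1 + 0.04932/52)^52 − 1 = 0.050532.
Equivalent continuous rate: r = ln(1 + 0.050532) = 0.049297 = 4.930%.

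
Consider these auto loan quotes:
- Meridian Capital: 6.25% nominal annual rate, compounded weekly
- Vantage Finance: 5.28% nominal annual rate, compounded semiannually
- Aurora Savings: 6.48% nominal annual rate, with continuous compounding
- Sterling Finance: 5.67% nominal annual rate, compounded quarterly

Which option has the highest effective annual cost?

Aurora Savings

Meridian Capital: (1 + 0.0625/52)^52 − 1 = 6.445%
Vantage Finance: (1 + 0.0528/2)^2 − 1 = 5.350%
Aurora Savings: e^0.0648 − 1 = 6.695%
Sterling Finance: (1 + 0.0567/4)^4 − 1 = 5.792%
The highest effective annual rate is Aurora Savings at 6.695%.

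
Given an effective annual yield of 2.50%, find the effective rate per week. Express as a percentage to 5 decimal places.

The per-week rate i satisfies (1 + i)^52 = 1 + 0.0250.
i = 1.0250^(1/52) − 1 = 0.0004750 = 0.04750%.

0.04750%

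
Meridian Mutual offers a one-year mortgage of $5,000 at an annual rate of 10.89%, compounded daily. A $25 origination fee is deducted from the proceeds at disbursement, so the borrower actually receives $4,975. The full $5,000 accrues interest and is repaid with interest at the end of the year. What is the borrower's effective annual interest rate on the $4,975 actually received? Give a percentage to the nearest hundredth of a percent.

Amount owed after one year: 5,000 × (1 + 0.1089/365)^365 = 5,000 × 1.115033 = $5,575.16.
Effective rate on net proceeds: 5,575.16 / 4,975 − 1 = 0.120636 = 12.06%.

12.06%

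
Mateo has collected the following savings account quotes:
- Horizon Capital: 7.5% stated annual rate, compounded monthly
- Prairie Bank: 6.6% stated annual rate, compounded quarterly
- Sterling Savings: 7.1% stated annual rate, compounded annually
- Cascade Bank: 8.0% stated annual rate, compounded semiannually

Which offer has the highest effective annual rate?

Cascade Bank

Horizon Capital: (1 + 0.075/12)^12 − 1 = 7.763%
Prairie Bank: (1 + 0.066/4)^4 − 1 = 6.765%
Sterling Savings: compounded annually, EAR = 7.100%
Cascade Bank: (1 + 0.080/2)^2 − 1 = 8.160%
The highest effective annual rate is Cascade Bank at 8.160%.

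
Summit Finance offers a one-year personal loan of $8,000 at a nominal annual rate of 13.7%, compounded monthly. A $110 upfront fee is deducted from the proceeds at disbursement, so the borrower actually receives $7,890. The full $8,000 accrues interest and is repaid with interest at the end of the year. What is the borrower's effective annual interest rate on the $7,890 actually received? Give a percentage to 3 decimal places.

16.191%

Amount owed after one year: 8,000 × (1 + 0.137/12)^12 = 8,000 × 1.145938 = $9,167.51.
Effective rate on net proceeds: 9,167.51 / 7,890 − 1 = 0.161915 = 16.191%.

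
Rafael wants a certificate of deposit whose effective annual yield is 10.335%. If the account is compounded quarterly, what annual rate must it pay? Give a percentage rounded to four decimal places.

9.9570%

(1 + r/4)^4 − 1 = 0.10335, so 1 + r/4 = 1.10335^(1/4).
r/4 = 0.024893, so r = 0.099570 = 9.9570%.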